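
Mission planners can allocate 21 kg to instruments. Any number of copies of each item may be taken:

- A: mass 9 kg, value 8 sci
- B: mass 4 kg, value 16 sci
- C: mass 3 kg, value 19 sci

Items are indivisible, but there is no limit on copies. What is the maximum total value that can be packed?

133 sci

Best value-per-unit is C at 19/3, and filling with it alone uses mass 7×3=21. No mix of the others beats 7×19 = 133.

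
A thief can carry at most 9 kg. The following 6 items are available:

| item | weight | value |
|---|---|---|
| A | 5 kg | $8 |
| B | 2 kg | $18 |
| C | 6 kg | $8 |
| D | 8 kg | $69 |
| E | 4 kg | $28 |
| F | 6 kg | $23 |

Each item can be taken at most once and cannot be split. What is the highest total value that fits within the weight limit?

Check high-value combinations within 9 kg:
- D: weight 8, value 69
- B+E: weight 2+4=6, value 18+28=46
- B+F: weight 2+6=8, value 18+23=41
Best: $69.

$69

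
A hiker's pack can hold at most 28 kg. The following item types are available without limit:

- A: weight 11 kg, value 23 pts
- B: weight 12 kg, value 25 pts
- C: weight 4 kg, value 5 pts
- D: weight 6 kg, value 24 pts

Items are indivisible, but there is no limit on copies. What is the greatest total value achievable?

101 pts

Best value-per-unit is D at 24/6; filling with it alone gives 4×24 = 96.
Optimal mix: 1×C + 4×D → weight 28, value 101.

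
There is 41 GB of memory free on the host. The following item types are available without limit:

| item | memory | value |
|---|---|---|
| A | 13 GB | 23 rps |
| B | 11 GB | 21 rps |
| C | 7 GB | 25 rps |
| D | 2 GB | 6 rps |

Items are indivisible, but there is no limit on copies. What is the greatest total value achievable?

143 rps

Best value-per-unit is C at 25/7; filling with it alone gives 5×25 = 125.
Optimal mix: 5×C + 3×D → memory 41, value 143.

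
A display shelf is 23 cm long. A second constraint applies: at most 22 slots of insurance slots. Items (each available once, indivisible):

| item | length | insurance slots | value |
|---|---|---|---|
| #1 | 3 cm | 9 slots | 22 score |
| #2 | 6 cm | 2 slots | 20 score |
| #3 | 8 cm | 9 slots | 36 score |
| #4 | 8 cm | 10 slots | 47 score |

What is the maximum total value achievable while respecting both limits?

103 score

Feasible sets respecting both limits:
- #2+#3+#4: length 22, insurance slots 21, value 103
- #1+#2+#4: length 17, insurance slots 21, value 89
- #3+#4: length 16, insurance slots 19, value 83
Best: 103 score.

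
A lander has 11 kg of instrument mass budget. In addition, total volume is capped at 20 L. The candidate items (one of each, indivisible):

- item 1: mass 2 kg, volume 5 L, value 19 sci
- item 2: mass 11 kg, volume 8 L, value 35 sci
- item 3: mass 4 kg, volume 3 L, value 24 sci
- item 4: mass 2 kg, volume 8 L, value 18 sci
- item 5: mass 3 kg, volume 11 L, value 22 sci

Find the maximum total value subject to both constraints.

Feasible sets respecting both limits:
- item 1+item 3+item 5: mass 9, volume 19, value 65
- item 1+item 3+item 4: mass 8, volume 16, value 61
- item 3+item 5: mass 7, volume 14, value 46
- item 1+item 3: mass 6, volume 8, value 43
Best: 65 sci.

65 sci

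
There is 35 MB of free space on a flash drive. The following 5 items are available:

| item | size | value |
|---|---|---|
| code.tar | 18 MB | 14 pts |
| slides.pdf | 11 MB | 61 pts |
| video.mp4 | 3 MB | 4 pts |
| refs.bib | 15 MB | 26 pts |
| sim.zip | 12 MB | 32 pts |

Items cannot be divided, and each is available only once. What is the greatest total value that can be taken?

Check high-value combinations within 35 MB:
- slides.pdf+video.mp4+sim.zip: size 11+3+12=26, value 61+4+32=97
- slides.pdf+sim.zip: size 11+12=23, value 61+32=93
- slides.pdf+video.mp4+refs.bib: size 11+3+15=29, value 61+4+26=91
- slides.pdf+refs.bib: size 11+15=26, value 61+26=87
- code.tar+slides.pdf+video.mp4: size 18+11+3=32, value 14+61+4=79
Best: 97 pts.

97 pts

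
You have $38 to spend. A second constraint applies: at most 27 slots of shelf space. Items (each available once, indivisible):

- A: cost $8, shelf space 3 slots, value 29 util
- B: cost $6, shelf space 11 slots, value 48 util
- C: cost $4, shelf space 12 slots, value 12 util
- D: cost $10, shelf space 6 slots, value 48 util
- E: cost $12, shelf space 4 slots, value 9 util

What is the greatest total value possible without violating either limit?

Feasible sets respecting both limits:
- A+B+D+E: cost 36, shelf space 24, value 134
- A+B+D: cost 24, shelf space 20, value 125
- B+D+E: cost 28, shelf space 21, value 105
Best: 134 util.

134 util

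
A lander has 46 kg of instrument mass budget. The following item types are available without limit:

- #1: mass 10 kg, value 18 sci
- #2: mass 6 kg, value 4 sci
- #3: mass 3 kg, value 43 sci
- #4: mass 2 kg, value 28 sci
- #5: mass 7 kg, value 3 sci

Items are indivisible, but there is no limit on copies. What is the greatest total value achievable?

658 sci

Best value-per-unit is #3 at 43/3; filling with it alone gives 15×43 = 645.
Optimal mix: 14×#3 + 2×#4 → mass 46, value 658.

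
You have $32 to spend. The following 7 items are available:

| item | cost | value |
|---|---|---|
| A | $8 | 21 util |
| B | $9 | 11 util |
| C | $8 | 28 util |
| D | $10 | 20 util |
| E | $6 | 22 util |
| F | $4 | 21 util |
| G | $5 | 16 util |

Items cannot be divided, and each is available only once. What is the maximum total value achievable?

This is a 0/1 knapsack; check combinations near the capacity.
- A+C+E+F+G: cost 8+8+6+4+5=31, value 21+28+22+21+16=108
- B+C+E+F+G: cost 9+8+6+4+5=32, value 11+28+22+21+16=98
- A+C+E+F: cost 8+8+6+4=26, value 21+28+22+21=92
- C+D+E+F: cost 8+10+6+4=28, value 28+20+22+21=91
- A+C+D+E: cost 8+8+10+6=32, value 21+28+20+22=91
Best: 108 util.

108 util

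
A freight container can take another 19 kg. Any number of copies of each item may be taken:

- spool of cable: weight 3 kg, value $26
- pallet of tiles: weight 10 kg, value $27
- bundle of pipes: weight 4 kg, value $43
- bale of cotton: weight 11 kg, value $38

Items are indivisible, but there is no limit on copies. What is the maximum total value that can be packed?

Best value-per-unit is bundle of pipes at 43/4; filling with it alone gives 4×43 = 172.
Optimal mix: 1×spool of cable + 4×bundle of pipes → weight 19, value 198.

$198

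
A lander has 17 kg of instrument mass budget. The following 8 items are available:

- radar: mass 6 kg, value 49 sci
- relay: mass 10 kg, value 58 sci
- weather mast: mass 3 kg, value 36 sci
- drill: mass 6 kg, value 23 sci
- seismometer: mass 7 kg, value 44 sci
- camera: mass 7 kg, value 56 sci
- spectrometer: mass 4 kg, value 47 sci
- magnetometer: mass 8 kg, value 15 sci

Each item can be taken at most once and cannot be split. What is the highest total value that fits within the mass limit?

Check high-value combinations within 17 kg:
- radar+camera+spectrometer: mass 6+7+4=17, value 49+56+47=152
- radar+weather mast+camera: mass 6+3+7=16, value 49+36+56=141
- relay+weather mast+spectrometer: mass 10+3+4=17, value 58+36+47=141
Best: 152 sci.

152 sci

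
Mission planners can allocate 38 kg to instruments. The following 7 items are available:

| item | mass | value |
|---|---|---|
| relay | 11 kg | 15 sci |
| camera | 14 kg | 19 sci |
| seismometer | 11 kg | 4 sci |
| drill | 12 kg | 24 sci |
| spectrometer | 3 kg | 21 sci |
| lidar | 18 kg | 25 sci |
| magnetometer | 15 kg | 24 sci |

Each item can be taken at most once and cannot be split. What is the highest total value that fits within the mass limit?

Check high-value combinations within 38 kg:
- drill+spectrometer+lidar: mass 12+3+18=33, value 24+21+25=70
- spectrometer+lidar+magnetometer: mass 3+18+15=36, value 21+25+24=70
- drill+spectrometer+magnetometer: mass 12+3+15=30, value 24+21+24=69
- camera+spectrometer+lidar: mass 14+3+18=35, value 19+21+25=65
Best: 70 sci.

70 sci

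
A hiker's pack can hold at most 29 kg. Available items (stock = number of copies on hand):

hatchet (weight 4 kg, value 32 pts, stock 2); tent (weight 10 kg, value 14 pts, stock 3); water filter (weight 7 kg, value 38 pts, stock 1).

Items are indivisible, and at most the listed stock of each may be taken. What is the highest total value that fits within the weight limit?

116 pts

Best selections within weight 29 and stock limits:
- 2×hatchet + 1×tent + 1×water filter: weight 25, value 116
- 2×hatchet + 1×water filter: weight 15, value 102
- 2×hatchet + 2×tent: weight 28, value 92
- 1×hatchet + 1×tent + 1×water filter: weight 21, value 84
Best: 116 pts.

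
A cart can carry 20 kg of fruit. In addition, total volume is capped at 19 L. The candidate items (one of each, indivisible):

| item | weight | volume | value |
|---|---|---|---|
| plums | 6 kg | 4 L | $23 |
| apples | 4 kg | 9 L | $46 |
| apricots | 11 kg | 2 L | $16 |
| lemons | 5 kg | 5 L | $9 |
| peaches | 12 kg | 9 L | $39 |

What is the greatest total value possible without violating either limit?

Feasible sets respecting both limits:
- apples+peaches: weight 16, volume 18, value 85
- plums+apples+lemons: weight 15, volume 18, value 78
- apples+apricots+lemons: weight 20, volume 16, value 71
- plums+apples: weight 10, volume 13, value 69
Best: $85.

$85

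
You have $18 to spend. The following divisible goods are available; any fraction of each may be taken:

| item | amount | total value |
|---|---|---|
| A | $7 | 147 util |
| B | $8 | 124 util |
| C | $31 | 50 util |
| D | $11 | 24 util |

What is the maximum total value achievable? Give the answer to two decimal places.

277.55

Take in order of value per unit:
- A (147/7 per unit): all 7 → value 147, running total 147.00
- B (124/8 per unit): all 8 → value 124, running total 271.00
- D (24/11 per unit): 3 of 11 → value 3×24/11 = 6.5455, running total 277.55
Total 277.55.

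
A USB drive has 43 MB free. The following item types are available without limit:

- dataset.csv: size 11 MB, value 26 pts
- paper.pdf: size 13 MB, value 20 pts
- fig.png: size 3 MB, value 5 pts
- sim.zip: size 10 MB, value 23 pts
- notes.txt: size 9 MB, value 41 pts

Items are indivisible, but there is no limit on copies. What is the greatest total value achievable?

Best value-per-unit is notes.txt at 41/9; filling with it alone gives 4×41 = 164.
Optimal mix: 2×fig.png + 4×notes.txt → size 42, value 174.

174 pts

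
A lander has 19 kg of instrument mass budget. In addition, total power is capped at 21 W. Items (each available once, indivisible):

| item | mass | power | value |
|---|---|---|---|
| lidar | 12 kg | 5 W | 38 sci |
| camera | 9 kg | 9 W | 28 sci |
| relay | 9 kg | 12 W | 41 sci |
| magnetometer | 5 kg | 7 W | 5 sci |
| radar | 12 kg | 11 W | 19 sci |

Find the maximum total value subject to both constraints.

Feasible sets respecting both limits:
- camera+relay: mass 18, power 21, value 69
- relay+magnetometer: mass 14, power 19, value 46
- lidar+magnetometer: mass 17, power 12, value 43
Best: 69 sci.

69 sci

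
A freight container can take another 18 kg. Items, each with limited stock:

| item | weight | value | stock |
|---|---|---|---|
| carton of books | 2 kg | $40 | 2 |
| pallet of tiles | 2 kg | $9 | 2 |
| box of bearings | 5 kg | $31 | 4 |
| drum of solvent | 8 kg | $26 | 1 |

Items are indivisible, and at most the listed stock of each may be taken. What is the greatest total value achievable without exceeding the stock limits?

$160

Top feasible selections:
- 2×carton of books + 2×pallet of tiles + 2×box of bearings: weight 18, value 160
- 2×carton of books + 1×pallet of tiles + 2×box of bearings: weight 16, value 151
Best: $160.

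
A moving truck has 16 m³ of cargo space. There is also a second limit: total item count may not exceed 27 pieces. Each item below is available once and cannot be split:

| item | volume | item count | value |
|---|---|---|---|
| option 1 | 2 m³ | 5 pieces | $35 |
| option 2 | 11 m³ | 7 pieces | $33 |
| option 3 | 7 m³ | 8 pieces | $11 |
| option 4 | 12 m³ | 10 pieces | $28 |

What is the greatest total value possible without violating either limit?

Feasible sets respecting both limits:
- option 1+option 2: volume 13, item count 12, value 68
- option 1+option 4: volume 14, item count 15, value 63
- option 1+option 3: volume 9, item count 13, value 46
- option 1: volume 2, item count 5, value 35
Best: $68.

$68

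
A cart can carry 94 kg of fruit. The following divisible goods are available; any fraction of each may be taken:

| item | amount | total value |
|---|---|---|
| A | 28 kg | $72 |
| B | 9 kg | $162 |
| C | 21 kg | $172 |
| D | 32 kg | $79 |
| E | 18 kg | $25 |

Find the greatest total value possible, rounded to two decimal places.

Take in order of value per unit:
- B (162/9 per unit): all 9 → value 162, running total 162.00
- C (172/21 per unit): all 21 → value 172, running total 334.00
- A (72/28 per unit): all 28 → value 72, running total 406.00
- D (79/32 per unit): all 32 → value 79, running total 485.00
- E (25/18 per unit): 4 of 18 → value 4×25/18 = 5.5556, running total 490.56
Total 490.56.

490.56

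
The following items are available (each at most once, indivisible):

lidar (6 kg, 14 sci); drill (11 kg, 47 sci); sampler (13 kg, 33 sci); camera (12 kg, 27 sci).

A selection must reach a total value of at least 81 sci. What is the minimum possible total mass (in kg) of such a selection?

29

Subsets with value ≥ 81, sorted by total mass:
- lidar+drill+camera: mass 29, value 88
- lidar+drill+sampler: mass 30, value 94
Minimum mass: 29 kg.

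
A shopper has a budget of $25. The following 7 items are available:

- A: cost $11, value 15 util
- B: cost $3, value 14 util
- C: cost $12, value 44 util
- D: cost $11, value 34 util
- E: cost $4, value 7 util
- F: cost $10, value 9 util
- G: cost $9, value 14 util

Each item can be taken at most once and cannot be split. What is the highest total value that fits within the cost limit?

Check high-value combinations within $25:
- C+D: cost 12+11=23, value 44+34=78
- B+C+G: cost 3+12+9=24, value 14+44+14=72
- B+C+F: cost 3+12+10=25, value 14+44+9=67
Best: 78 util.

78 util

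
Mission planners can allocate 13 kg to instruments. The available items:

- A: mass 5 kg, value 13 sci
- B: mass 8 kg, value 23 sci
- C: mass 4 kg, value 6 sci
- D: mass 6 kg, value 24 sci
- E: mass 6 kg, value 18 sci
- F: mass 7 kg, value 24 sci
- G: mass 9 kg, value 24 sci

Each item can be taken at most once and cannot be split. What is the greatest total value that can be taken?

Check high-value combinations within 13 kg:
- D+F: mass 6+7=13, value 24+24=48
- D+E: mass 6+6=12, value 24+18=42
- E+F: mass 6+7=13, value 18+24=42
Best: 48 sci.

48 sci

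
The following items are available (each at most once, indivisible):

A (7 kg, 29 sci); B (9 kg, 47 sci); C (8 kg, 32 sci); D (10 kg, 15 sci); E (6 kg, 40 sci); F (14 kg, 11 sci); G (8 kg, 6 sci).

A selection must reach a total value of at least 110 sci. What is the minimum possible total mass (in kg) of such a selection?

22

Subsets with value ≥ 110, sorted by total mass:
- A+B+E: mass 22, value 116
- B+C+E: mass 23, value 119
- A+B+C+E: mass 30, value 148
- A+B+E+G: mass 30, value 122
Minimum mass: 22 kg.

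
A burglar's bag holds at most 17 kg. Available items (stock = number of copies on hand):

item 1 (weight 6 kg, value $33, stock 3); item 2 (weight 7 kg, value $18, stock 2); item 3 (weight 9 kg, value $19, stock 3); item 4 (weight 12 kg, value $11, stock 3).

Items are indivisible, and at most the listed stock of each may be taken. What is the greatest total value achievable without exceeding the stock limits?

Top feasible selections:
- 2×item 1: weight 12, value 66
- 1×item 1 + 1×item 3: weight 15, value 52
- 1×item 1 + 1×item 2: weight 13, value 51
Best: $66.

$66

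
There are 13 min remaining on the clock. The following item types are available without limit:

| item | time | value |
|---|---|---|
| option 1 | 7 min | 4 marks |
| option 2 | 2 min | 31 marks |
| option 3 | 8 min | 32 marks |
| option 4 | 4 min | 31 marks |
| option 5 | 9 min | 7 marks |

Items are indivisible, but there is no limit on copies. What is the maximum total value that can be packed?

186 marks

Best value-per-unit is option 2 at 31/2, and filling with it alone uses time 6×2=12. No mix of the others beats 6×31 = 186.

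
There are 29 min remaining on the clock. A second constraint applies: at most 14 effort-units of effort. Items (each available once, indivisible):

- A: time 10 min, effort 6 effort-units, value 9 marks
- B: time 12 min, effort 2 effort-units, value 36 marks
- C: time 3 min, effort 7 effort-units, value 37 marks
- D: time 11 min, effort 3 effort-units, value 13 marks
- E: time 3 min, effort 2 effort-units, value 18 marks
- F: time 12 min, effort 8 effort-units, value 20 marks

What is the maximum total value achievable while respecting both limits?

Feasible sets respecting both limits:
- B+C+D+E: time 29, effort 14, value 104
- B+C+E: time 18, effort 11, value 91
- B+C+D: time 26, effort 12, value 86
Best: 104 marks.

104 marks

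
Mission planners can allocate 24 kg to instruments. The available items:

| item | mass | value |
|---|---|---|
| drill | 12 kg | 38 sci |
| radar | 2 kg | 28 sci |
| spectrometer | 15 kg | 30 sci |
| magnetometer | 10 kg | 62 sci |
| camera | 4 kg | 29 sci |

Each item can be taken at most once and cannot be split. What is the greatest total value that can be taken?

Check high-value combinations within 24 kg:
- drill+radar+magnetometer: mass 12+2+10=24, value 38+28+62=128
- radar+magnetometer+camera: mass 2+10+4=16, value 28+62+29=119
- drill+magnetometer: mass 12+10=22, value 38+62=100
- drill+radar+camera: mass 12+2+4=18, value 38+28+29=95
Best: 128 sci.

128 sci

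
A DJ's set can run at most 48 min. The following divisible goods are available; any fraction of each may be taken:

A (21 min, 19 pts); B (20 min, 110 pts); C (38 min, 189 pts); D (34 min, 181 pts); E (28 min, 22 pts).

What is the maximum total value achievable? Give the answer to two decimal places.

Take in order of value per unit:
- B (110/20 per unit): all 20 → value 110, running total 110.00
- D (181/34 per unit): 28 of 34 → value 28×181/34 = 149.0588, running total 259.06
Total 259.06.

259.06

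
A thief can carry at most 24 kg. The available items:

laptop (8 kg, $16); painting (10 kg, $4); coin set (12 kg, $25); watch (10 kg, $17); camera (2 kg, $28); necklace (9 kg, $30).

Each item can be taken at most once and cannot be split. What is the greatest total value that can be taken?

$83

Check high-value combinations within 24 kg:
- coin set+camera+necklace: weight 12+2+9=23, value 25+28+30=83
- watch+camera+necklace: weight 10+2+9=21, value 17+28+30=75
- laptop+camera+necklace: weight 8+2+9=19, value 16+28+30=74
- coin set+watch+camera: weight 12+10+2=24, value 25+17+28=70
Best: $83.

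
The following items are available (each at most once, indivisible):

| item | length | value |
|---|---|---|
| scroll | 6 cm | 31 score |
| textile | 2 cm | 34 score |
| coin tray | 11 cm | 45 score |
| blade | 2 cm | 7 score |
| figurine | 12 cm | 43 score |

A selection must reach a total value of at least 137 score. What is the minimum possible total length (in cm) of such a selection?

Subsets with value ≥ 137, sorted by total length:
- scroll+textile+coin tray+figurine: length 31, value 153
- scroll+textile+coin tray+blade+figurine: length 33, value 160
Minimum length: 31 cm.

31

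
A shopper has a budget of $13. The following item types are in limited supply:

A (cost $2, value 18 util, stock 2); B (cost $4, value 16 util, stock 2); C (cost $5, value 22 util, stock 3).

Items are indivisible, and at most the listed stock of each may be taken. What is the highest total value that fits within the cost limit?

74 util

Top feasible selections:
- 2×A + 1×B + 1×C: cost 13, value 74
- 2×A + 2×B: cost 12, value 68
- 1×A + 2×C: cost 12, value 62
- 2×A + 1×C: cost 9, value 58
Best: 74 util.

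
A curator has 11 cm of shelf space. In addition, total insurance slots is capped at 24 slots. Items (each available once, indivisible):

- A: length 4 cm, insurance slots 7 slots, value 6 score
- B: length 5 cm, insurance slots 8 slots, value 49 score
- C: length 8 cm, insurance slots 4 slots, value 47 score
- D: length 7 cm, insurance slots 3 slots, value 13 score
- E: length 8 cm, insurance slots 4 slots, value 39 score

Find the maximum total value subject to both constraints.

55 score

Feasible sets respecting both limits:
- A+B: length 9, insurance slots 15, value 55
- B: length 5, insurance slots 8, value 49
- C: length 8, insurance slots 4, value 47
Best: 55 score.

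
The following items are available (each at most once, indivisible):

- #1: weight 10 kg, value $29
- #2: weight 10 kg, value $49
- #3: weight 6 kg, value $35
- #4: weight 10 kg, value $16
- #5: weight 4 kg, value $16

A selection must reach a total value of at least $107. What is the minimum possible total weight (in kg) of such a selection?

26

Subsets with value ≥ 107, sorted by total weight:
- #1+#2+#3: weight 26, value 113
- #1+#2+#3+#5: weight 30, value 129
Minimum weight: 26 kg.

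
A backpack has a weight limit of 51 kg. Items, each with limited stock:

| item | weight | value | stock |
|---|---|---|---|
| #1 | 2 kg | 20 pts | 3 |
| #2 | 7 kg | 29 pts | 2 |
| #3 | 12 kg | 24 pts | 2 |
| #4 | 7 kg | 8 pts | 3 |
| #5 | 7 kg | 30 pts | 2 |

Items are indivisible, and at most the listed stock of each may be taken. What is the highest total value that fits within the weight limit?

Top feasible selections:
- 3×#1 + 2×#2 + 1×#3 + 2×#5: weight 46, value 202
- 3×#1 + 1×#2 + 2×#3 + 2×#5: weight 51, value 197
Best: 202 pts.

202 pts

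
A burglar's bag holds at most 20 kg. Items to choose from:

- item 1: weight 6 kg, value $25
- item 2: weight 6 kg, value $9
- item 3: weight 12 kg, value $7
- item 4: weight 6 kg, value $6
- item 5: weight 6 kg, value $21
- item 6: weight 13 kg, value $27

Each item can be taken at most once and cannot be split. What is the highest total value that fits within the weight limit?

$55

Check high-value combinations within 20 kg:
- item 1+item 2+item 5: weight 6+6+6=18, value 25+9+21=55
- item 1+item 4+item 5: weight 6+6+6=18, value 25+6+21=52
- item 1+item 6: weight 6+13=19, value 25+27=52
Best: $55.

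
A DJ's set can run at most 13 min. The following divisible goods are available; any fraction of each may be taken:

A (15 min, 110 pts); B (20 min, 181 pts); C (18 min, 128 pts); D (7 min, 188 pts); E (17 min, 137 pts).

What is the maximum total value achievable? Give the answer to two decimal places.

Take in order of value per unit:
- D (188/7 per unit): all 7 → value 188, running total 188.00
- B (181/20 per unit): 6 of 20 → value 6×181/20 = 54.3000, running total 242.30
Total 242.30.

242.30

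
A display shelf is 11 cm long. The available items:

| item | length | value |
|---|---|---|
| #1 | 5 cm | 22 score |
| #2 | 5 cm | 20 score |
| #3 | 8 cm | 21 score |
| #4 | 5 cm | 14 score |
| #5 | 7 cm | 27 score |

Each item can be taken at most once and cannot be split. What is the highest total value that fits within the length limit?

Check high-value combinations within 11 cm:
- #1+#2: length 5+5=10, value 22+20=42
- #1+#4: length 5+5=10, value 22+14=36
- #2+#4: length 5+5=10, value 20+14=34
- #5: length 7, value 27
- #1: length 5, value 22
Best: 42 score.

42 score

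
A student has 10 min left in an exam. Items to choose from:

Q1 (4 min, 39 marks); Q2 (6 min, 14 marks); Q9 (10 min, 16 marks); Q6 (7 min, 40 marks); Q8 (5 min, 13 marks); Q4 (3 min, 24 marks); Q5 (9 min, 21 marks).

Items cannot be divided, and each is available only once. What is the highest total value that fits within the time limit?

64 marks

Check high-value combinations within 10 min:
- Q6+Q4: time 7+3=10, value 40+24=64
- Q1+Q4: time 4+3=7, value 39+24=63
- Q1+Q2: time 4+6=10, value 39+14=53
Best: 64 marks.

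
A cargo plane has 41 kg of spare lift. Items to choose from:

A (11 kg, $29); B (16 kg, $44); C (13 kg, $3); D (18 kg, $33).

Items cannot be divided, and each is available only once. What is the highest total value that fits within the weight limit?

Check high-value combinations within 41 kg:
- B+D: weight 16+18=34, value 44+33=77
- A+B+C: weight 11+16+13=40, value 29+44+3=76
- A+B: weight 11+16=27, value 29+44=73
- A+D: weight 11+18=29, value 29+33=62
Best: $77.

$77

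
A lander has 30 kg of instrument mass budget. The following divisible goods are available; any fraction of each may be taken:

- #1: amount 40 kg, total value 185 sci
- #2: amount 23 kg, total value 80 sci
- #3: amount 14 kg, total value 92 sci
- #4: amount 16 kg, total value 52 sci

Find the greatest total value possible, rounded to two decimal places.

Take in order of value per unit:
- #3 (92/14 per unit): all 14 → value 92, running total 92.00
- #1 (185/40 per unit): 16 of 40 → value 16×185/40 = 74.0000, running total 166.00
Total 166.00.

166.00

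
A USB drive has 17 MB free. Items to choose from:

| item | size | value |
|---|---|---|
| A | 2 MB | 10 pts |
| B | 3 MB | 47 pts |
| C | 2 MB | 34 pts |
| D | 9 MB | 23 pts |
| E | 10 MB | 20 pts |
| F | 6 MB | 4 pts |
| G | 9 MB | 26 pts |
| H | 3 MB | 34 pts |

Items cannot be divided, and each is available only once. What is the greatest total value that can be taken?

This is a 0/1 knapsack; check combinations near the capacity.
- B+C+G+H: size 3+2+9+3=17, value 47+34+26+34=141
- B+C+D+H: size 3+2+9+3=17, value 47+34+23+34=138
- A+B+C+F+H: size 2+3+2+6+3=16, value 10+47+34+4+34=129
- A+B+C+H: size 2+3+2+3=10, value 10+47+34+34=125
Best: 141 pts.

141 pts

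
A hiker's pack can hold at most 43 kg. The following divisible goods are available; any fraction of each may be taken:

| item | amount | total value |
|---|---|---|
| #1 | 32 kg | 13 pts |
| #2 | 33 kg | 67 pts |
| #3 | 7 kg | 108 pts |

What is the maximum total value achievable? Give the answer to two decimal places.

Take in order of value per unit:
- #3 (108/7 per unit): all 7 → value 108, running total 108.00
- #2 (67/33 per unit): all 33 → value 67, running total 175.00
- #1 (13/32 per unit): 3 of 32 → value 3×13/32 = 1.2188, running total 176.22
Total 176.22.

176.22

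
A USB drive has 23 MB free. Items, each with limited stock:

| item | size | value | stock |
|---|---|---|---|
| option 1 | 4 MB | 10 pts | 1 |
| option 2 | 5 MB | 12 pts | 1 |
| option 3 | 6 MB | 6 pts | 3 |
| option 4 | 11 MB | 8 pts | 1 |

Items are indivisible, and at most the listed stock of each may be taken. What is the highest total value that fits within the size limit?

34 pts

Best selections within size 23 and stock limits:
- 1×option 1 + 1×option 2 + 2×option 3: size 21, value 34
- 1×option 1 + 1×option 2 + 1×option 4: size 20, value 30
- 1×option 2 + 3×option 3: size 23, value 30
Best: 34 pts.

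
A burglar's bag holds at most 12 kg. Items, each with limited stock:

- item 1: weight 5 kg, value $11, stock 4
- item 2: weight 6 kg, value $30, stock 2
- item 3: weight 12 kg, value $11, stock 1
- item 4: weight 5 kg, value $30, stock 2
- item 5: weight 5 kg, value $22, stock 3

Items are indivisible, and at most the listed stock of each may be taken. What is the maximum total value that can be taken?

$60

Top feasible selections:
- 2×item 4: weight 10, value 60
- 1×item 2 + 1×item 4: weight 11, value 60
- 2×item 2: weight 12, value 60
- 1×item 4 + 1×item 5: weight 10, value 52
Best: $60.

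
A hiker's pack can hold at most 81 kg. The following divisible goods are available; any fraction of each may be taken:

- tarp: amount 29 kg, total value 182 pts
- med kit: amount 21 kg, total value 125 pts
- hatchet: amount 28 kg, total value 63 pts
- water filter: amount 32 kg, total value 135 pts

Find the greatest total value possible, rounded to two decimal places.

Take in order of value per unit:
- tarp (182/29 per unit): all 29 → value 182, running total 182.00
- med kit (125/21 per unit): all 21 → value 125, running total 307.00
- water filter (135/32 per unit): 31 of 32 → value 31×135/32 = 130.7813, running total 437.78
Total 437.78.

437.78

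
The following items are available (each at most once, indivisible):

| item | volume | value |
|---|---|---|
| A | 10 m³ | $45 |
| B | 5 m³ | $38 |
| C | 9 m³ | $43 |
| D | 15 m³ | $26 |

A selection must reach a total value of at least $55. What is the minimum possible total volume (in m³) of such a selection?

14

Subsets with value ≥ 55, sorted by total volume:
- B+C: volume 14, value 81
- A+B: volume 15, value 83
- A+C: volume 19, value 88
- B+D: volume 20, value 64
Minimum volume: 14 m³.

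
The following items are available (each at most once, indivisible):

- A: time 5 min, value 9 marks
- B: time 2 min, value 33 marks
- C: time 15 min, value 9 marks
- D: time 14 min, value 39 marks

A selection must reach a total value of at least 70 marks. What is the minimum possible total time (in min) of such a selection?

16

Subsets with value ≥ 70, sorted by total time:
- B+D: time 16, value 72
- A+B+D: time 21, value 81
- B+C+D: time 31, value 81
Minimum time: 16 min.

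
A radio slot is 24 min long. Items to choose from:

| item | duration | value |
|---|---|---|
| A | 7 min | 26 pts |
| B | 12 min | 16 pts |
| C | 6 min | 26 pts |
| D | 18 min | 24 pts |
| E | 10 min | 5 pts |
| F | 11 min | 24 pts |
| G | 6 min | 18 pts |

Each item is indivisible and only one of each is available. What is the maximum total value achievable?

Check high-value combinations within 24 min:
- A+C+F: duration 7+6+11=24, value 26+26+24=76
- A+C+G: duration 7+6+6=19, value 26+26+18=70
- C+F+G: duration 6+11+6=23, value 26+24+18=68
- A+F+G: duration 7+11+6=24, value 26+24+18=68
Best: 76 pts.

76 pts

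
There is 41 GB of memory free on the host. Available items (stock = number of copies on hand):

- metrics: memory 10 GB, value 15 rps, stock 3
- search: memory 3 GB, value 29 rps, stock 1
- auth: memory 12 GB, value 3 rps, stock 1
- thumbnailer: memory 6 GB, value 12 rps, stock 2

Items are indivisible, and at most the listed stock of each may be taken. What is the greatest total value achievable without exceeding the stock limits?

86 rps

Top feasible selections:
- 3×metrics + 1×search + 1×thumbnailer: memory 39, value 86
- 2×metrics + 1×search + 2×thumbnailer: memory 35, value 83
- 3×metrics + 1×search: memory 33, value 74
- 2×metrics + 1×search + 1×auth + 1×thumbnailer: memory 41, value 74
Best: 86 rps.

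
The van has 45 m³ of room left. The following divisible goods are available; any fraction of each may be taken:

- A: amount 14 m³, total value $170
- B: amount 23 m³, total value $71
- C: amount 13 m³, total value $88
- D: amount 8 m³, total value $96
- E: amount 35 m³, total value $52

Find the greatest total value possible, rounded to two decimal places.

Take in order of value per unit:
- A (170/14 per unit): all 14 → value 170, running total 170.00
- D (96/8 per unit): all 8 → value 96, running total 266.00
- C (88/13 per unit): all 13 → value 88, running total 354.00
- B (71/23 per unit): 10 of 23 → value 10×71/23 = 30.8696, running total 384.87
Total 384.87.

384.87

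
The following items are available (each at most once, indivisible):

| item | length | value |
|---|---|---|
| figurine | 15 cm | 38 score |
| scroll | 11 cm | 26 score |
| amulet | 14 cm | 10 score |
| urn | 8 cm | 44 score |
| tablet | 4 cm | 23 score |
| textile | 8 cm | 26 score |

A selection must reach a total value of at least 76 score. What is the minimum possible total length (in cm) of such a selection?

Subsets with value ≥ 76, sorted by total length:
- urn+tablet+textile: length 20, value 93
- scroll+urn+tablet: length 23, value 93
Minimum length: 20 cm.

20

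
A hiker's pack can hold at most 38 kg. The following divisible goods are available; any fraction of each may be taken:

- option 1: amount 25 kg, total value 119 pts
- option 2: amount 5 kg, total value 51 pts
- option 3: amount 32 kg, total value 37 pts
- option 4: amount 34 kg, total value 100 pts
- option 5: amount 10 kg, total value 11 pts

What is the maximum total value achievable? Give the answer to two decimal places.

Take in order of value per unit:
- option 2 (51/5 per unit): all 5 → value 51, running total 51.00
- option 1 (119/25 per unit): all 25 → value 119, running total 170.00
- option 4 (100/34 per unit): 8 of 34 → value 8×100/34 = 23.5294, running total 193.53
Total 193.53.

193.53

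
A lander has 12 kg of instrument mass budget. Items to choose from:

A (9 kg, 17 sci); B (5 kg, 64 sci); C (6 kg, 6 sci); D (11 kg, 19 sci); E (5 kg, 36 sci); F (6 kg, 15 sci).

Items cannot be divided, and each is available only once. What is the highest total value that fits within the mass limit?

Check high-value combinations within 12 kg:
- B+E: mass 5+5=10, value 64+36=100
- B+F: mass 5+6=11, value 64+15=79
- B+C: mass 5+6=11, value 64+6=70
Best: 100 sci.

100 sci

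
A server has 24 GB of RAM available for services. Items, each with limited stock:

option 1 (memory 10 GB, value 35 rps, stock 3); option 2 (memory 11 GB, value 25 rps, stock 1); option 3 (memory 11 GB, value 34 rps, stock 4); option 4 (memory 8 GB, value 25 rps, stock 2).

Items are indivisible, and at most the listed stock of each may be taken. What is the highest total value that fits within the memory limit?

70 rps

Best selections within memory 24 and stock limits:
- 2×option 1: memory 20, value 70
- 1×option 1 + 1×option 3: memory 21, value 69
Best: 70 rps.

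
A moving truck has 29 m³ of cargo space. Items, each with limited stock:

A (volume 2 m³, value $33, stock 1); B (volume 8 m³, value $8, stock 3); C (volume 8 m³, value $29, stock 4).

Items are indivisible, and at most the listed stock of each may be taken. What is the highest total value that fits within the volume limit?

Top feasible selections:
- 1×A + 3×C: volume 26, value 120
- 1×A + 1×B + 2×C: volume 26, value 99
- 1×A + 2×C: volume 18, value 91
Best: $120.

$120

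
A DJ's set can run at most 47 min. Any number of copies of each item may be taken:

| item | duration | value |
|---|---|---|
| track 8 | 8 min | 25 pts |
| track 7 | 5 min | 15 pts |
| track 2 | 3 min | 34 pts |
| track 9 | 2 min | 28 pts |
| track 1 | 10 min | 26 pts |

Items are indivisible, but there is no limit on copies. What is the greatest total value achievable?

Best value-per-unit is track 9 at 28/2; filling with it alone gives 23×28 = 644.
Optimal mix: 1×track 2 + 22×track 9 → duration 47, value 650.

650 pts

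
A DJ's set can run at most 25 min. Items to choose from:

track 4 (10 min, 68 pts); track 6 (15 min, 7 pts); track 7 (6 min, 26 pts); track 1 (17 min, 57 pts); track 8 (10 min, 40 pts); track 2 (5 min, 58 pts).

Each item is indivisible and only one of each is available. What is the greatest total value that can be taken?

This is a 0/1 knapsack; check combinations near the capacity.
- track 4+track 8+track 2: duration 10+10+5=25, value 68+40+58=166
- track 4+track 7+track 2: duration 10+6+5=21, value 68+26+58=152
- track 4+track 2: duration 10+5=15, value 68+58=126
- track 7+track 8+track 2: duration 6+10+5=21, value 26+40+58=124
- track 1+track 2: duration 17+5=22, value 57+58=115
Best: 166 pts.

166 pts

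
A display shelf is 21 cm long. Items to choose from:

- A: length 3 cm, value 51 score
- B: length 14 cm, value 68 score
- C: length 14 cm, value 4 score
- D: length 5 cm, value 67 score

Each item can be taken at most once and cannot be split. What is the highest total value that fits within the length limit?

135 score

This is a 0/1 knapsack; check combinations near the capacity.
- B+D: length 14+5=19, value 68+67=135
- A+B: length 3+14=17, value 51+68=119
- A+D: length 3+5=8, value 51+67=118
- C+D: length 14+5=19, value 4+67=71
Best: 135 score.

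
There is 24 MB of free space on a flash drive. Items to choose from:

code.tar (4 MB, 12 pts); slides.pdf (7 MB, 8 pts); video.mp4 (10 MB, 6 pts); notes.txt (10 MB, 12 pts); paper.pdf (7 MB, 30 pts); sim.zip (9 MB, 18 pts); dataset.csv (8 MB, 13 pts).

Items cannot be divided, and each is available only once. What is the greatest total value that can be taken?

61 pts

Check high-value combinations within 24 MB:
- paper.pdf+sim.zip+dataset.csv: size 7+9+8=24, value 30+18+13=61
- code.tar+paper.pdf+sim.zip: size 4+7+9=20, value 12+30+18=60
- slides.pdf+paper.pdf+sim.zip: size 7+7+9=23, value 8+30+18=56
- code.tar+paper.pdf+dataset.csv: size 4+7+8=19, value 12+30+13=55
Best: 61 pts.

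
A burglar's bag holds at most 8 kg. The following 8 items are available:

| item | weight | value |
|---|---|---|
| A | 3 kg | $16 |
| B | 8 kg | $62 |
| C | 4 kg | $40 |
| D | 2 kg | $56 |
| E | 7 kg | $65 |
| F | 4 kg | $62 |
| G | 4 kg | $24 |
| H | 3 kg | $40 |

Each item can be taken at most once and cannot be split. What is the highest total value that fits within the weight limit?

$118

Check high-value combinations within 8 kg:
- D+F: weight 2+4=6, value 56+62=118
- A+D+H: weight 3+2+3=8, value 16+56+40=112
- F+H: weight 4+3=7, value 62+40=102
Best: $118.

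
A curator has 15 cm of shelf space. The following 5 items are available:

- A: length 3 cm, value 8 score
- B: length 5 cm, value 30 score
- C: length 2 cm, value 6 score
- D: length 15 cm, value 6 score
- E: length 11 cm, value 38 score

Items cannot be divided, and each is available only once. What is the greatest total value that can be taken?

46 score

Check high-value combinations within 15 cm:
- A+E: length 3+11=14, value 8+38=46
- A+B+C: length 3+5+2=10, value 8+30+6=44
- C+E: length 2+11=13, value 6+38=44
- A+B: length 3+5=8, value 8+30=38
- E: length 11, value 38
Best: 46 score.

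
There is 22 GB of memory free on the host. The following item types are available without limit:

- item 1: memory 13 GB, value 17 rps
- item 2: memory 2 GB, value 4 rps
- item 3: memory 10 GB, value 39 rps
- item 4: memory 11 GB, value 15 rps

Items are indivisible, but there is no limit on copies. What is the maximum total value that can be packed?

82 rps

Best value-per-unit is item 3 at 39/10; filling with it alone gives 2×39 = 78.
Optimal mix: 1×item 2 + 2×item 3 → memory 22, value 82.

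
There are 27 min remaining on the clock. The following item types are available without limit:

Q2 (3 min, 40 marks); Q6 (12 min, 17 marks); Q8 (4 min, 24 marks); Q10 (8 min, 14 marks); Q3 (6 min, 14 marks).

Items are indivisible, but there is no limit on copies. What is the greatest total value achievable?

360 marks

Best value-per-unit is Q2 at 40/3, and filling with it alone uses time 9×3=27. No mix of the others beats 9×40 = 360.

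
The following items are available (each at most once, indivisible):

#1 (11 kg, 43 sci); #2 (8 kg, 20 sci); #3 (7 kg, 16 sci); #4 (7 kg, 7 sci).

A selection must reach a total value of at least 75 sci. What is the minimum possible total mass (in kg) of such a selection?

Subsets with value ≥ 75, sorted by total mass:
- #1+#2+#3: mass 26, value 79
- #1+#2+#3+#4: mass 33, value 86
Minimum mass: 26 kg.

26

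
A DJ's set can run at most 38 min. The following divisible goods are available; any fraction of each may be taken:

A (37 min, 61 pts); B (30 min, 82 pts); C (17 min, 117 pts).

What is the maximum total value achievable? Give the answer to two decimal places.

Take in order of value per unit:
- C (117/17 per unit): all 17 → value 117, running total 117.00
- B (82/30 per unit): 21 of 30 → value 21×82/30 = 57.4000, running total 174.40
Total 174.40.

174.40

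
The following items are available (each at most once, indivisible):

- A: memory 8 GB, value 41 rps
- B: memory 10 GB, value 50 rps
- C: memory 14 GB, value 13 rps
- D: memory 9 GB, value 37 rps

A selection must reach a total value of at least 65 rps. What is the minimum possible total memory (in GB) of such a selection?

Subsets with value ≥ 65, sorted by total memory:
- A+D: memory 17, value 78
- A+B: memory 18, value 91
Minimum memory: 17 GB.

17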